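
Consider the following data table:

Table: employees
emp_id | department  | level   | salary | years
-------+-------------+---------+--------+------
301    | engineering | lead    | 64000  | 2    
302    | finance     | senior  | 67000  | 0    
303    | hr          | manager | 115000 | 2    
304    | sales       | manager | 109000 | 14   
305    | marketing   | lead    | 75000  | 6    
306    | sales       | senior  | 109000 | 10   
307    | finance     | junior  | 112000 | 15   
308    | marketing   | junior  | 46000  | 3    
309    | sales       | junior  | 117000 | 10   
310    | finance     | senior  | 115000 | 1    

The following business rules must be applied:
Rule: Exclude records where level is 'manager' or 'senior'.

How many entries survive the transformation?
5

Step 1: Count records to exclude
  - 2 (manager) + 3 (senior) = 5 records
Step 2: Total records: 10
Step 3: Remaining = 10 - 5 = 5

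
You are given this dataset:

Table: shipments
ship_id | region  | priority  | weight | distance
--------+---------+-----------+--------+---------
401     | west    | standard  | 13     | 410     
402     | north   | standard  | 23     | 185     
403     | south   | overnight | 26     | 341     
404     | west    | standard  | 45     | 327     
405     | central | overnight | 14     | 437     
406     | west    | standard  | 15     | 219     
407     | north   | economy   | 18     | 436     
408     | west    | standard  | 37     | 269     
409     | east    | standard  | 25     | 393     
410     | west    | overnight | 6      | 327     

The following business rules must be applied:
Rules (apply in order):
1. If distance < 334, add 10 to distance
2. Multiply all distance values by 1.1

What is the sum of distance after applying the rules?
3733.4

Step 1: Apply Rule 1 - Add 10 to records with distance < 334
  - 5 records affected: 1327 + (5 × 10) = 1377
  - Unaffected records: 2017
  - Sum after Rule 1: 3394
Step 2: Apply Rule 2 - Multiply all by 1.1
  - 3394 × 1.1 = 3733.4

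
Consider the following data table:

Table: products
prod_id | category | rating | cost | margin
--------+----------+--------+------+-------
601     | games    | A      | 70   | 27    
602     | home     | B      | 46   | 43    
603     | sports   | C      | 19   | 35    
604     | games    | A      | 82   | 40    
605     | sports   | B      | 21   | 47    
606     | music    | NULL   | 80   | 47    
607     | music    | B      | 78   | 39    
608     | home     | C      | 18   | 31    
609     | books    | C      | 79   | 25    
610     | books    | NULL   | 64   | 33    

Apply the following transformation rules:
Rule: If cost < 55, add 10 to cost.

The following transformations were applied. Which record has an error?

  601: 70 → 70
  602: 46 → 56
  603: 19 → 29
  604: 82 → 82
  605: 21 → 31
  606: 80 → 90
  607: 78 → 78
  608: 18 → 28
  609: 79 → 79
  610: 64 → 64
Record 606 has an error. The correct transformed value should be 80, not 90.

Step 1: Check each record against the rule
Step 2: Record 606 has cost = 80
Step 3: Since 80 >= 55, the bonus should not have been applied
Step 4: Correct value = 80, but claimed value = 90
Conclusion: Record 606 has the error.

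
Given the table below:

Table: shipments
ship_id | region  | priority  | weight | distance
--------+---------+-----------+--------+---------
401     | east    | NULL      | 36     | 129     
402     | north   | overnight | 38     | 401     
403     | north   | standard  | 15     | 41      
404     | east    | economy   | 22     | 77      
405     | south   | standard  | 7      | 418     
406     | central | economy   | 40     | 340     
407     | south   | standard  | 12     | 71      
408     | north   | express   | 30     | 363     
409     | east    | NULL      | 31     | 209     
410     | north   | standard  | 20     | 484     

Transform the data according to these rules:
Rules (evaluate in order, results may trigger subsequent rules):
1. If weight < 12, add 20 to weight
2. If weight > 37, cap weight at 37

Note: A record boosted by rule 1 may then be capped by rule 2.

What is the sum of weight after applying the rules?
267

Step 1: Apply rule 1 to records with weight < 12
  - 1 records get bonus of 20
  - Of these, 0 records then exceed 37 and get capped
Step 2: Apply rule 2 to records with weight > 37
  - 2 records (original) are capped
Step 3: Calculate final sum = 267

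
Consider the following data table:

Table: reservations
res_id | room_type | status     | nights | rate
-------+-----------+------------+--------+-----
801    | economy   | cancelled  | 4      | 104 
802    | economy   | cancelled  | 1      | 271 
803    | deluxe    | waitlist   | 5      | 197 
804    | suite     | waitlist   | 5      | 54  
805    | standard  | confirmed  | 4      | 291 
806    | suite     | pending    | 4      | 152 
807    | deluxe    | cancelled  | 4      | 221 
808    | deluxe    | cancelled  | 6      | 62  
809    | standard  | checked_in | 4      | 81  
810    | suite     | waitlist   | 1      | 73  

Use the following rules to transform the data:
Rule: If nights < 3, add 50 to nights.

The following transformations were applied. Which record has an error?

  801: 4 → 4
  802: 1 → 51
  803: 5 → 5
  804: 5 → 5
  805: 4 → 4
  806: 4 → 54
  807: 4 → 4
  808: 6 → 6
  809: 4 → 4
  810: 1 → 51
Record 806 has an error. The correct transformed value should be 4, not 54.

Step 1: Check each record against the rule
Step 2: Record 806 has nights = 4
Step 3: Since 4 >= 3, the bonus should not have been applied
Step 4: Correct value = 4, but claimed value = 54
Conclusion: Record 806 has the error.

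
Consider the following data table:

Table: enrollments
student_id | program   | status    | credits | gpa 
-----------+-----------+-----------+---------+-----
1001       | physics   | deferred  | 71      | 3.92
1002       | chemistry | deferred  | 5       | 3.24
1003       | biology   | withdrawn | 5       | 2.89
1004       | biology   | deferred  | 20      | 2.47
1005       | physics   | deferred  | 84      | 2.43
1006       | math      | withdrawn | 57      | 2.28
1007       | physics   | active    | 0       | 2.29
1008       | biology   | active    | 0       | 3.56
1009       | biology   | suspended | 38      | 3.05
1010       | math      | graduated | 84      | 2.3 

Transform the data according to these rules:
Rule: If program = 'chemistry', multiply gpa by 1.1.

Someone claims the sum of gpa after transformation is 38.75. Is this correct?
No, the correct result is 28.75.

Step 1: Calculate the correct sum after transformation
Step 2: Apply multiplier 1.1 to records where program = 'chemistry'
Step 3: Correct result = 28.75
Step 4: Claimed result = 38.75
Step 5: 28.75 ≠ 38.75
Conclusion: The claimed result is incorrect. The correct answer is 28.75.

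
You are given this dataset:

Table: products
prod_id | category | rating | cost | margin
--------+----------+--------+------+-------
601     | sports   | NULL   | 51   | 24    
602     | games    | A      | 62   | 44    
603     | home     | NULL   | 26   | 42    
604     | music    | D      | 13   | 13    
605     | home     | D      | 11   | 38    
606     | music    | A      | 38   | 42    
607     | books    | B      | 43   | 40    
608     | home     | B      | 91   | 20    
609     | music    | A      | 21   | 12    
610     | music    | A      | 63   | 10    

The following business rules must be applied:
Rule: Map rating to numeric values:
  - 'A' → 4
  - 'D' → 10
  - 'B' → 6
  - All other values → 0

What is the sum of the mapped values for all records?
48

Step 1: Apply mapping to each record
Step 2: Count by status:
  'A': 4 records × 4 = 16
  'D': 2 records × 10 = 20
  'B': 2 records × 6 = 12
Step 3: Sum all mapped values = 48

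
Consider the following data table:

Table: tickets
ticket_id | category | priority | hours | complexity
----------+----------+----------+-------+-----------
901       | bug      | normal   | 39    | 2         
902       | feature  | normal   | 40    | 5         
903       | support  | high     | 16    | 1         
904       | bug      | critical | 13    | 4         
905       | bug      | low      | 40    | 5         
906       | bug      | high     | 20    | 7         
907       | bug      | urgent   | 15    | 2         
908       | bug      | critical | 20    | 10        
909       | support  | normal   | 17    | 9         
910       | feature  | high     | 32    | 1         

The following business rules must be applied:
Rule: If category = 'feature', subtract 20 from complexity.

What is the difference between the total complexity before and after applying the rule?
40

Step 1: Original sum of complexity = 46
Step 2: 2 records have category = 'feature'
Step 3: Each affected record changes by -20
Step 4: Total change = 2 × -20 = -40
Step 5: New sum = 46 + -40 = 6
Step 6: Difference = |6 - 46| = 40
        (Sum decreased by 40)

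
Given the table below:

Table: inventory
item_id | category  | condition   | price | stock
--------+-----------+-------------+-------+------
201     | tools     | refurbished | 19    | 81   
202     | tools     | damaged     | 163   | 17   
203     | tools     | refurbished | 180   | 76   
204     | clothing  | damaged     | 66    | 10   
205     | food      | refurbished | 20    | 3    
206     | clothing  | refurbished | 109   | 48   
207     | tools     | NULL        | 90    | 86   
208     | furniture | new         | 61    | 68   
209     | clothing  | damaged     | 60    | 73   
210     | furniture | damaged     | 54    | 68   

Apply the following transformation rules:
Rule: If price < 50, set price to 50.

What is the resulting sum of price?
883

Step 1: 2 records have price < 50
Step 2: These records originally summed to 39
Step 3: After setting to minimum: 2 × 50 = 100
Step 4: Unaffected records sum: 783
Step 5: Final sum = 100 + 783 = 883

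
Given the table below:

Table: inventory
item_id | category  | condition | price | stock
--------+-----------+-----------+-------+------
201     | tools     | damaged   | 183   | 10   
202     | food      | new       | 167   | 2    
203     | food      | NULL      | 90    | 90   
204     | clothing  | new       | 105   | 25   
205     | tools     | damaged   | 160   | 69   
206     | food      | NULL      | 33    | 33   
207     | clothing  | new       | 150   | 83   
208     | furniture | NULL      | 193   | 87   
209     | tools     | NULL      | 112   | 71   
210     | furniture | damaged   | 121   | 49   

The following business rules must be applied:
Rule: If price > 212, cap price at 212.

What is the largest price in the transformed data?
193

Step 1: Original maximum price = 193
Step 2: Check cap of 212 against maximum
Step 3: No records exceed the cap (max 193 <= cap 212), so no capping applies
Step 4: Maximum after transformation = 193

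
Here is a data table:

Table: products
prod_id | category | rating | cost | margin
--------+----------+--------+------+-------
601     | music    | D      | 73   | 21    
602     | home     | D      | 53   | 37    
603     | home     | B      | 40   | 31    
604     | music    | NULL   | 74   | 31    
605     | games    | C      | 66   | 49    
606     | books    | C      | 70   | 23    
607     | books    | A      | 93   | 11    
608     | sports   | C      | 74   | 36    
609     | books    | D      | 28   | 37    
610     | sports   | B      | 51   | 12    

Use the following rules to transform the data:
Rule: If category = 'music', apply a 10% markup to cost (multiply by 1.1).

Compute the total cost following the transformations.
636.7

Step 1: Records with category = 'music' have total cost = 147
Step 2: Apply multiplier: 147 × 1.1 = 161.7
Step 3: Other records total: 475
Step 4: Final sum = 161.7 + 475 = 636.7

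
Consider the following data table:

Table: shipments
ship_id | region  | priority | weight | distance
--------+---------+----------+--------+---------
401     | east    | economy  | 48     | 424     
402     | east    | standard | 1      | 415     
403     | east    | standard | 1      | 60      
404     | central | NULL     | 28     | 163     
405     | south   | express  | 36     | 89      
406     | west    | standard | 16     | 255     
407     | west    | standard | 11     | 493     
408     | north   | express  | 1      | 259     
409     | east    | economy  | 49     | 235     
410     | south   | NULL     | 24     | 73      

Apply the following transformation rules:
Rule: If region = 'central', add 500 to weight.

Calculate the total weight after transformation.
715

Step 1: Count records where region = 'central': 1
Step 2: Total bonus added: 1 × 500 = 500
Step 3: Original sum of weight: 215
Step 4: Final sum = 215 + 500 = 715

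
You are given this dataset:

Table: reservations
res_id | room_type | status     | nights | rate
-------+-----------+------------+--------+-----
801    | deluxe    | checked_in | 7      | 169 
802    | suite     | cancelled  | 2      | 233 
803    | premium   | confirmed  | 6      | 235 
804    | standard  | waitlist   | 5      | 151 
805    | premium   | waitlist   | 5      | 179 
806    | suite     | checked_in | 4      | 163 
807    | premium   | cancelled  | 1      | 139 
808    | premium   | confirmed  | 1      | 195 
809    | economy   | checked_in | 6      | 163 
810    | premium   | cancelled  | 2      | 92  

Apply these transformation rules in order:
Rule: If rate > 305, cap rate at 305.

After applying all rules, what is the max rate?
235

Step 1: Original maximum rate = 235
Step 2: Check cap of 305 against maximum
Step 3: No records exceed the cap (max 235 <= cap 305), so no capping applies
Step 4: Maximum after transformation = 235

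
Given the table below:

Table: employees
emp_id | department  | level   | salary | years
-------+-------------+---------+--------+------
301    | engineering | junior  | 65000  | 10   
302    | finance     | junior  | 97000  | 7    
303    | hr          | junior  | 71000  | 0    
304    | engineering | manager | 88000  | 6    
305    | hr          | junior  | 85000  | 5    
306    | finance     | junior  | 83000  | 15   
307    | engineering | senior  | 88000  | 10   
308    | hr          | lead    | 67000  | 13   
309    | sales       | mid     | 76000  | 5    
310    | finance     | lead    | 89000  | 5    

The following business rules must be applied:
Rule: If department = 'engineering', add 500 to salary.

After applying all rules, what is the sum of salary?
810500

Step 1: Count records where department = 'engineering': 3
Step 2: Total bonus added: 3 × 500 = 1500
Step 3: Original sum of salary: 809000
Step 4: Final sum = 809000 + 1500 = 810500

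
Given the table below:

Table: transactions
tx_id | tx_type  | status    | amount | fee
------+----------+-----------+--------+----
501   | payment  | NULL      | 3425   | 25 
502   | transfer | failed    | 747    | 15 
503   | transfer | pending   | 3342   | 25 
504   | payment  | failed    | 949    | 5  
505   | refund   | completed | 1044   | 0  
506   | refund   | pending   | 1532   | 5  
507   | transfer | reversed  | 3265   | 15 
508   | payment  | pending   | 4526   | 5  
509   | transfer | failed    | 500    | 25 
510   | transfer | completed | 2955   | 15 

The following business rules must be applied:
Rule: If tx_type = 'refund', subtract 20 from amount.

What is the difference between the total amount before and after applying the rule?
40

Step 1: Original sum of amount = 22285
Step 2: 2 records have tx_type = 'refund'
Step 3: Each affected record changes by -20
Step 4: Total change = 2 × -20 = -40
Step 5: New sum = 22285 + -40 = 22245
Step 6: Difference = |22245 - 22285| = 40
        (Sum decreased by 40)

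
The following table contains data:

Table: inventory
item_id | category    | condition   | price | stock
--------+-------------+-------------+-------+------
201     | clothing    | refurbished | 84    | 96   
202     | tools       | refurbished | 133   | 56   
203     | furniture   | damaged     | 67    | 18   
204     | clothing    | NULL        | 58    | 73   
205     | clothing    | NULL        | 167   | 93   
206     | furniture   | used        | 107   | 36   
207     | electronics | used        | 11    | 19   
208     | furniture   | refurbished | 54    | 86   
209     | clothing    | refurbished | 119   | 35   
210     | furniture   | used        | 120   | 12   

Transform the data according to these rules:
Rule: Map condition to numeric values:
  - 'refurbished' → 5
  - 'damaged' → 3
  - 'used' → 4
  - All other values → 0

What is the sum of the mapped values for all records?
35

Step 1: Apply mapping to each record
Step 2: Count by status:
  'refurbished': 4 records × 5 = 20
  'damaged': 1 records × 3 = 3
  'used': 3 records × 4 = 12
Step 3: Sum all mapped values = 35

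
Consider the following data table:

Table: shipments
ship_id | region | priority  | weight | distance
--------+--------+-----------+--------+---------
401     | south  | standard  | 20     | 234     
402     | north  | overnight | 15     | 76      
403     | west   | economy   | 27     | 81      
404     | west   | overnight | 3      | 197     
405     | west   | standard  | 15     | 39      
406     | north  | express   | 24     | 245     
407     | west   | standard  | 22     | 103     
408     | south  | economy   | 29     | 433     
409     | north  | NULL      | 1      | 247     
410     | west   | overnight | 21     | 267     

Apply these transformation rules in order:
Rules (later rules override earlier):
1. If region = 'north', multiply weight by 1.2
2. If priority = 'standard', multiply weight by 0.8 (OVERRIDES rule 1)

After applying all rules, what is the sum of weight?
173.6

Step 1: Rule 2 takes priority for records with priority = 'standard'
  - 3 records: 57 × 0.8 = 45.6
Step 2: Rule 1 applies to remaining records with region = 'north'
  - 3 records: 40 × 1.2 = 48.0
Step 3: Other records unchanged: 80
Step 4: Final sum = 45.6 + 48.0 + 80 = 173.6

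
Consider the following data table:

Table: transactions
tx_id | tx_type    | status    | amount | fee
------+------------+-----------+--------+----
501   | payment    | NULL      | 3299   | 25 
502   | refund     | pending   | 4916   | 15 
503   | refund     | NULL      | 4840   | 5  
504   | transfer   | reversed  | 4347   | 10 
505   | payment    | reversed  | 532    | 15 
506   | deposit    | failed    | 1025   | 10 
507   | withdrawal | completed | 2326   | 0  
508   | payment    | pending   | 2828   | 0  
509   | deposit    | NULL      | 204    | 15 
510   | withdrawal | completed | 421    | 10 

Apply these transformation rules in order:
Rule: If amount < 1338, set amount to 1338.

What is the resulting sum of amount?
27908

Step 1: 4 records have amount < 1338
Step 2: These records originally summed to 2182
Step 3: After setting to minimum: 4 × 1338 = 5352
Step 4: Unaffected records sum: 22556
Step 5: Final sum = 5352 + 22556 = 27908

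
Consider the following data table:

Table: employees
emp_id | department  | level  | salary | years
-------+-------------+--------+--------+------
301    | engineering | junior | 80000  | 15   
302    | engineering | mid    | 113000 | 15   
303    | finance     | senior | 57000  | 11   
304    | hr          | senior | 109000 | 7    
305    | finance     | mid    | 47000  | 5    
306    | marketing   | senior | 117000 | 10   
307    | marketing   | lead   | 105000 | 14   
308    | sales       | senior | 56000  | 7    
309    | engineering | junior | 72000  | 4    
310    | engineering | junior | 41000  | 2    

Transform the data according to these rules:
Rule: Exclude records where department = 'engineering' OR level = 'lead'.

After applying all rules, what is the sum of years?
40

Step 1: Find records where department = 'engineering' OR level = 'lead'
Step 2: 5 records match, summing to 50
Step 3: Original sum: 90
Step 4: Remaining sum = 90 - 50 = 40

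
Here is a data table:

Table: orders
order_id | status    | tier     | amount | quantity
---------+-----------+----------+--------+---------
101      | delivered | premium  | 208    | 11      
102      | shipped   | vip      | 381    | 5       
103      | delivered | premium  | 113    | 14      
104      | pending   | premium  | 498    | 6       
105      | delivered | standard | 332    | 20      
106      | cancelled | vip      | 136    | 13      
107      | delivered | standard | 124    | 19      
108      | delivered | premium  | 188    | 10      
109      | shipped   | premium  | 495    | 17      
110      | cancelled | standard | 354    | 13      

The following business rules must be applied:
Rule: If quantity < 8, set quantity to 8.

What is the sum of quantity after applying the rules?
133

Step 1: 2 records have quantity < 8
Step 2: These records originally summed to 11
Step 3: After setting to minimum: 2 × 8 = 16
Step 4: Unaffected records sum: 117
Step 5: Final sum = 16 + 117 = 133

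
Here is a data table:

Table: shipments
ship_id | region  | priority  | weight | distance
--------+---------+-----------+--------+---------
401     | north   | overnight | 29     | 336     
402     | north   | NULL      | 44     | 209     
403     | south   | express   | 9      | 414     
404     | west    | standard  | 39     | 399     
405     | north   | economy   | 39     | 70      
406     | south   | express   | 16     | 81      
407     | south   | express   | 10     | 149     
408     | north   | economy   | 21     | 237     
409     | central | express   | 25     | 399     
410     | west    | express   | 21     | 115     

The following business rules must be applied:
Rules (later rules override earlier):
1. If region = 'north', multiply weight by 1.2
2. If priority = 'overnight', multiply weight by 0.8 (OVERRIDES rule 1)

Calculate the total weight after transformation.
268.0

Step 1: Rule 2 takes priority for records with priority = 'overnight'
  - 1 records: 29 × 0.8 = 23.2
Step 2: Rule 1 applies to remaining records with region = 'north'
  - 3 records: 104 × 1.2 = 124.8
Step 3: Other records unchanged: 120
Step 4: Final sum = 23.2 + 124.8 + 120 = 268.0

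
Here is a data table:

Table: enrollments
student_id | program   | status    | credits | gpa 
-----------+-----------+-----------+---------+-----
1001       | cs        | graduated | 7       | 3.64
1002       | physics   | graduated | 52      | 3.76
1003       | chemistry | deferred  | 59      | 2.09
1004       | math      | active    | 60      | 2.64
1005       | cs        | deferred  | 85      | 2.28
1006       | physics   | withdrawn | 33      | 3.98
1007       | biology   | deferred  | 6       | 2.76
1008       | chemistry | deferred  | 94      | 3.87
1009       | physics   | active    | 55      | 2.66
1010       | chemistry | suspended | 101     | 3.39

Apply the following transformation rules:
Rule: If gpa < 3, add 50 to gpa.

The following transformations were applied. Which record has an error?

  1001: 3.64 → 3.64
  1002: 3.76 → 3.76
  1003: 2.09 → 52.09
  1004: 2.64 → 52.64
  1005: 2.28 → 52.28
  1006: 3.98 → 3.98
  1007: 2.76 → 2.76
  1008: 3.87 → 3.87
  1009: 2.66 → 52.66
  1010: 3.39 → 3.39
Record 1007 has an error. The correct transformed value should be 52.76, not 2.76.

Step 1: Check each record against the rule
Step 2: Record 1007 has gpa = 2.76
Step 3: Since 2.76 < 3, the bonus should have been applied
Step 4: Correct value = 52.76, but claimed value = 2.76
Conclusion: Record 1007 has the error.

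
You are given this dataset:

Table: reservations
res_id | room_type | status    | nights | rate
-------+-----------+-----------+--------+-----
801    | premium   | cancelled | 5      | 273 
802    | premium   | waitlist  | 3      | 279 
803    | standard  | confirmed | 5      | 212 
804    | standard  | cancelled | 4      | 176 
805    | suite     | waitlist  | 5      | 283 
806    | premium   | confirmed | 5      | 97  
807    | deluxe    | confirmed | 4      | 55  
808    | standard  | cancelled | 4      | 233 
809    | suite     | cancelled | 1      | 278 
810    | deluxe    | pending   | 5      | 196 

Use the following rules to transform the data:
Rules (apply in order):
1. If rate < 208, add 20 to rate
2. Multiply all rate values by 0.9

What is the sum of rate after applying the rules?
1945.8

Step 1: Apply Rule 1 - Add 20 to records with rate < 208
  - 4 records affected: 524 + (4 × 20) = 604
  - Unaffected records: 1558
  - Sum after Rule 1: 2162
Step 2: Apply Rule 2 - Multiply all by 0.9
  - 2162 × 0.9 = 1945.8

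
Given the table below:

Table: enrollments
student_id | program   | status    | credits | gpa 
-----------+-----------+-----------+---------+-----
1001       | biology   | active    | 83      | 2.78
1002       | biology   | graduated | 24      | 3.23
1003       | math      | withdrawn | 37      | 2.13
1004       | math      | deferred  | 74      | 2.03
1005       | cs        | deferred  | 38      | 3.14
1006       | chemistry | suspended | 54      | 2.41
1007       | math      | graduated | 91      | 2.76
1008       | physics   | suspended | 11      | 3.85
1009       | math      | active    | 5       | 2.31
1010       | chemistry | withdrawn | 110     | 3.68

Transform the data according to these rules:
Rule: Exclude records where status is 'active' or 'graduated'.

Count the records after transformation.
6

Step 1: Count records to exclude
  - 2 (active) + 2 (graduated) = 4 records
Step 2: Total records: 10
Step 3: Remaining = 10 - 4 = 6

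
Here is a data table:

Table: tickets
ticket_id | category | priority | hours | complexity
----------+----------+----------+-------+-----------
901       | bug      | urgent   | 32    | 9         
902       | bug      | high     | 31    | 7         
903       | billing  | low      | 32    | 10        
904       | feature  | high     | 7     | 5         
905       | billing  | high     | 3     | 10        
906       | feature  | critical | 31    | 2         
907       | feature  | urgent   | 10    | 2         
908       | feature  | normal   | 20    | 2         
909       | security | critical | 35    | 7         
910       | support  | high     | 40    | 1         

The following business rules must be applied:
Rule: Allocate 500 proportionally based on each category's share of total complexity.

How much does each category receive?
billing: 181.82, bug: 145.45, feature: 100.0, security: 63.64, support: 9.09

Step 1: Calculate total complexity = 55
Step 2: Calculate each category's proportion:
  billing: 20/55 = 36.36% → 181.82
  bug: 16/55 = 29.09% → 145.45
  feature: 11/55 = 20.00% → 100.0
  security: 7/55 = 12.73% → 63.64
  support: 1/55 = 1.82% → 9.09
Step 3: Verify: sum of allocations ≈ 500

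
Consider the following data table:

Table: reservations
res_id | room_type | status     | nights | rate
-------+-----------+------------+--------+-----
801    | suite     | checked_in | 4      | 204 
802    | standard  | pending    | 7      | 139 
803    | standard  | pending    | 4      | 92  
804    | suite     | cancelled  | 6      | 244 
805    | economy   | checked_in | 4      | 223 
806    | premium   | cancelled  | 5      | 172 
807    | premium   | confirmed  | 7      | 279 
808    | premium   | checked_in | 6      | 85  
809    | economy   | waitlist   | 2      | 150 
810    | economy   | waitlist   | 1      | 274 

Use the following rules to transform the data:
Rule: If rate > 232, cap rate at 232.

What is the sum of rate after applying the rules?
1761

Step 1: 3 records have rate > 232
Step 2: These records originally summed to 797
Step 3: After capping: 3 × 232 = 696
Step 4: Unaffected records sum: 1065
Step 5: Final sum = 696 + 1065 = 1761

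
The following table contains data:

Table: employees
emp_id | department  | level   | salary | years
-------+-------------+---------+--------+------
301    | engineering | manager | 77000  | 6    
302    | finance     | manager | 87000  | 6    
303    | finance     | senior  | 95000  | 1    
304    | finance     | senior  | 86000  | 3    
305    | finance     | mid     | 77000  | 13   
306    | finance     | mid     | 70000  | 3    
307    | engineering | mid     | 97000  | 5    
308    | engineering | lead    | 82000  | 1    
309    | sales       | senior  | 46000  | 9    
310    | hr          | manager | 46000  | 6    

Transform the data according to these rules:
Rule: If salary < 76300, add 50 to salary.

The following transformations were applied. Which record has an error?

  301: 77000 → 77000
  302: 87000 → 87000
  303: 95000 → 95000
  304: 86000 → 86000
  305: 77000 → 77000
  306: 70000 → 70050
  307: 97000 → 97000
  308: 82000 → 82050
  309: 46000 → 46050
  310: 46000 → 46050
Record 308 has an error. The correct transformed value should be 82000, not 82050.

Step 1: Check each record against the rule
Step 2: Record 308 has salary = 82000
Step 3: Since 82000 >= 76300, the bonus should not have been applied
Step 4: Correct value = 82000, but claimed value = 82050
Conclusion: Record 308 has the error.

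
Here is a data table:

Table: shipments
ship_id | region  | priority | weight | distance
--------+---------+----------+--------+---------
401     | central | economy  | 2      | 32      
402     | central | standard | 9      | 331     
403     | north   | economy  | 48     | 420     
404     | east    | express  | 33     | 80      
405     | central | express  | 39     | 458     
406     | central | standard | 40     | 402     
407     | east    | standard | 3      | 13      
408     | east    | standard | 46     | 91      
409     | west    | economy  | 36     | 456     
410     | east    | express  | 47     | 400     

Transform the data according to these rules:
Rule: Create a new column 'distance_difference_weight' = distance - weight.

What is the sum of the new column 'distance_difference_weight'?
2380

Step 1: For each record, compute distance - weight
Example calculations:
  32 - 2 = 30
  331 - 9 = 322
  420 - 48 = 372
  ...
Step 2: Sum all derived values
Step 3: Total = 2380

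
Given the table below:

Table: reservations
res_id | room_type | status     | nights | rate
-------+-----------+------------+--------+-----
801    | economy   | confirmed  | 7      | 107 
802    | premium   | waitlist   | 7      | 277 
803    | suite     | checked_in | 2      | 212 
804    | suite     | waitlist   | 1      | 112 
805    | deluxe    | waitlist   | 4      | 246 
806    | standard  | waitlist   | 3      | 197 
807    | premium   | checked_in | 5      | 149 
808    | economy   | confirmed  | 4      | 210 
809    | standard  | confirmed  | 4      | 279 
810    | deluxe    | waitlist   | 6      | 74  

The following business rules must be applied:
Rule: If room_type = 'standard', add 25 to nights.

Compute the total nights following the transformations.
93

Step 1: Count records where room_type = 'standard': 2
Step 2: Total bonus added: 2 × 25 = 50
Step 3: Original sum of nights: 43
Step 4: Final sum = 43 + 50 = 93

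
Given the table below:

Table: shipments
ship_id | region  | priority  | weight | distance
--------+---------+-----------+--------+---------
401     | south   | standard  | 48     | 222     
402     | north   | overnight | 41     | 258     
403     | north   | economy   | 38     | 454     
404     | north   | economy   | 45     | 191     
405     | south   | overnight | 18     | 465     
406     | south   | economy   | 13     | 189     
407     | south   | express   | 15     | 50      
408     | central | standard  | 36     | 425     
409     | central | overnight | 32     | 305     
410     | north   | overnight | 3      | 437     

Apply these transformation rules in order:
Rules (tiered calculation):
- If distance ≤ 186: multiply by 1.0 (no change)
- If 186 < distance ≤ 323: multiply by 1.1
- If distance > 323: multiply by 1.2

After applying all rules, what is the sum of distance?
3468.7

Step 1: Tier 1 (distance ≤ 186): 1 records, sum = 50 × 1.0 = 50.0
Step 2: Tier 2 (186 < distance ≤ 323): 5 records, sum = 1165 × 1.1 = 1281.5
Step 3: Tier 3 (distance > 323): 4 records, sum = 1781 × 1.2 = 2137.2
Step 4: Final sum = 50.0 + 1281.5 + 2137.2 = 3468.7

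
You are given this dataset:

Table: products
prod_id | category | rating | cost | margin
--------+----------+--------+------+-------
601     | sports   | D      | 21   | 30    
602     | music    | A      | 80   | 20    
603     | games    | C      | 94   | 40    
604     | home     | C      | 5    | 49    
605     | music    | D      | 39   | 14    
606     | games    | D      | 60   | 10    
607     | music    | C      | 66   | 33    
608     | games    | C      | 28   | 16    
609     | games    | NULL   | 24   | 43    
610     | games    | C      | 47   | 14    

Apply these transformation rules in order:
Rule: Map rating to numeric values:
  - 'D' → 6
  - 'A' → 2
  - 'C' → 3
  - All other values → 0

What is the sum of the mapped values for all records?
35

Step 1: Apply mapping to each record
Step 2: Count by status:
  'D': 3 records × 6 = 18
  'A': 1 records × 2 = 2
  'C': 5 records × 3 = 15
Step 3: Sum all mapped values = 35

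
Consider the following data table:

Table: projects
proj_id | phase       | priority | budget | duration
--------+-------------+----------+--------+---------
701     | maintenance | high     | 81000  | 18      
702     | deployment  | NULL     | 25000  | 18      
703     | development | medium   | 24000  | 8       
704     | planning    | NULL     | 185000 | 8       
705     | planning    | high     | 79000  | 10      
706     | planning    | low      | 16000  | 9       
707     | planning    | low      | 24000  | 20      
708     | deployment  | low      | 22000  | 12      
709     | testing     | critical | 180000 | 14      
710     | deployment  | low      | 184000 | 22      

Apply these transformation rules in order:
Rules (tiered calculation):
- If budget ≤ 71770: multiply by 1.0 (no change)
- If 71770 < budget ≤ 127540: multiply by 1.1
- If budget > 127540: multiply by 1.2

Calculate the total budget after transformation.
945800.0

Step 1: Tier 1 (budget ≤ 71770): 5 records, sum = 111000 × 1.0 = 111000.0
Step 2: Tier 2 (71770 < budget ≤ 127540): 2 records, sum = 160000 × 1.1 = 176000.0
Step 3: Tier 3 (budget > 127540): 3 records, sum = 549000 × 1.2 = 658800.0
Step 4: Final sum = 111000.0 + 176000.0 + 658800.0 = 945800.0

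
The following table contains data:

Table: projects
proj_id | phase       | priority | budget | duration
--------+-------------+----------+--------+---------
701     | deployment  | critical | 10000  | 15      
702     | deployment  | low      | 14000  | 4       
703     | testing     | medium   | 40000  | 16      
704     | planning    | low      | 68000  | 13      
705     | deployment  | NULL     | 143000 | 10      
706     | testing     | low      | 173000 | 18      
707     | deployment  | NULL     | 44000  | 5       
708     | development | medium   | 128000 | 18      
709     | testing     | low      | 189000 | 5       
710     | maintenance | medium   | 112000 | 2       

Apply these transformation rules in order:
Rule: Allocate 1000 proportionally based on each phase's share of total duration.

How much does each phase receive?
deployment: 320.75, development: 169.81, maintenance: 18.87, planning: 122.64, testing: 367.92

Step 1: Calculate total duration = 106
Step 2: Calculate each phase's proportion:
  deployment: 34/106 = 32.08% → 320.75
  development: 18/106 = 16.98% → 169.81
  maintenance: 2/106 = 1.89% → 18.87
  planning: 13/106 = 12.26% → 122.64
  testing: 39/106 = 36.79% → 367.92
Step 3: Verify: sum of allocations ≈ 1000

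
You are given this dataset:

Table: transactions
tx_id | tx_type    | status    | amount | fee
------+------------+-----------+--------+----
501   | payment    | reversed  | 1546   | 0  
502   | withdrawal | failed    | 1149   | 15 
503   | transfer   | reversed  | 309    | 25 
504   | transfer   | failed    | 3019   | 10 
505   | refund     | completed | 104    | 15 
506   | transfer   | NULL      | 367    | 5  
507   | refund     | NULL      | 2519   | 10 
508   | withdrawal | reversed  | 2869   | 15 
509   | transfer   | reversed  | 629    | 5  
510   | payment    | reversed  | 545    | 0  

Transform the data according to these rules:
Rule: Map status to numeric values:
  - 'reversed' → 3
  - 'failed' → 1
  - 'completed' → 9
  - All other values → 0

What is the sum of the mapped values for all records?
26

Step 1: Apply mapping to each record
Step 2: Count by status:
  'reversed': 5 records × 3 = 15
  'failed': 2 records × 1 = 2
  'completed': 1 records × 9 = 9
Step 3: Sum all mapped values = 26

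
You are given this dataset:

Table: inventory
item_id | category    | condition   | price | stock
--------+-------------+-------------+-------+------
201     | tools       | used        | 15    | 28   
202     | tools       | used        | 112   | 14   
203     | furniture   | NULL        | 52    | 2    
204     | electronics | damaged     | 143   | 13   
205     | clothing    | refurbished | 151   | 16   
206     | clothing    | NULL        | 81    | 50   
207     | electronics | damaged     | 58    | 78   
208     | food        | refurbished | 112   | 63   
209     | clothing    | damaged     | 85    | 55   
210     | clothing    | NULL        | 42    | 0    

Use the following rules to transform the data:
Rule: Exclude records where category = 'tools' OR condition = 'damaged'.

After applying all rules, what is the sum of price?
438

Step 1: Find records where category = 'tools' OR condition = 'damaged'
Step 2: 5 records match, summing to 413
Step 3: Original sum: 851
Step 4: Remaining sum = 851 - 413 = 438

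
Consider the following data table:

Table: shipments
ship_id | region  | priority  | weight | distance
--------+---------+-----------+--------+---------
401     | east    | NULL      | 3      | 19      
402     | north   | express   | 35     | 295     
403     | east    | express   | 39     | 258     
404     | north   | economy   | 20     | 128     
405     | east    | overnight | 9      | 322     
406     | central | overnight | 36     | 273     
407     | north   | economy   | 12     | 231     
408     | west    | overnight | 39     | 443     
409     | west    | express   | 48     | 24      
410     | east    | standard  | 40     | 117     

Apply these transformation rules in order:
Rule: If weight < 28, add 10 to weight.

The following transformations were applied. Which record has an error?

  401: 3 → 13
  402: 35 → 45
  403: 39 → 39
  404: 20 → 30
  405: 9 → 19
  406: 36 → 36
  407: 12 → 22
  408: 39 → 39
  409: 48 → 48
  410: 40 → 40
Record 402 has an error. The correct transformed value should be 35, not 45.

Step 1: Check each record against the rule
Step 2: Record 402 has weight = 35
Step 3: Since 35 >= 28, the bonus should not have been applied
Step 4: Correct value = 35, but claimed value = 45
Conclusion: Record 402 has the error.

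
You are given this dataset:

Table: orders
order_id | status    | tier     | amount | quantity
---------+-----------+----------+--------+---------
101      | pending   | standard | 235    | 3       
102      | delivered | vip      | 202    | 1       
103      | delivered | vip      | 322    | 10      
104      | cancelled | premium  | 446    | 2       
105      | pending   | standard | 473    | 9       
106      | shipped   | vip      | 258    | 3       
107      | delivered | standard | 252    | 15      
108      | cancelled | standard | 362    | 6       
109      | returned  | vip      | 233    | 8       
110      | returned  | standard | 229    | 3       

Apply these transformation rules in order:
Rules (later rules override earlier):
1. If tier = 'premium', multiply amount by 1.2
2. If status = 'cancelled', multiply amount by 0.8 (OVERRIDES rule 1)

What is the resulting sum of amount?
2850.4

Step 1: Rule 2 takes priority for records with status = 'cancelled'
  - 2 records: 808 × 0.8 = 646.4
Step 2: Rule 1 applies to remaining records with tier = 'premium'
  - 0 records: 0 × 1.2 = 0.0
Step 3: Other records unchanged: 2204
Step 4: Final sum = 646.4 + 0.0 + 2204 = 2850.4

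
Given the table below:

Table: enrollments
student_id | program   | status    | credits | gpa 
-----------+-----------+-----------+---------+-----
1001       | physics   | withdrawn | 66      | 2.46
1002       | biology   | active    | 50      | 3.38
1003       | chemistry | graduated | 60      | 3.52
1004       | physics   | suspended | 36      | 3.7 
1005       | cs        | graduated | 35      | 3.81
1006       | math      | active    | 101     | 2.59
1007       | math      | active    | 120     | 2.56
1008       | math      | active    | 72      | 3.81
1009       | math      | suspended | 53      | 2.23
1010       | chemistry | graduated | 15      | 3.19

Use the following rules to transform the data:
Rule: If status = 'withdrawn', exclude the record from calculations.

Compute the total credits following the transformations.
542

Step 1: Identify records where status = 'withdrawn'
Step 2: The excluded records sum to 66
Step 3: Original total credits = 608
Step 4: Remaining total = 608 - 66 = 542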